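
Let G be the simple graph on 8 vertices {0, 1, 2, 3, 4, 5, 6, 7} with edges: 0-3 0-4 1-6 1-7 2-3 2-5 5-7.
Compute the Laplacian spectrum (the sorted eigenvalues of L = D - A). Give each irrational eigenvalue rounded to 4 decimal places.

[0, 0.1522, 0.5858, 1.2346, 2, 2.7654, 3.4142, 3.8478]

Each diagonal entry of L is the vertex degree and each off-diagonal entry is -1 where an edge is present, 0 otherwise; in the order [0, 1, 2, 3, 4, 5, 6, 7] the diagonal is [2, 2, 2, 2, 1, 2, 1, 2]. Since every row of L sums to 0, the all-ones vector is in the kernel and 0 is an eigenvalue. The single zero eigenvalue shows the graph is connected. By the matrix-tree theorem the graph has (1/8) * product of the nonzero eigenvalues = 1 spanning tree.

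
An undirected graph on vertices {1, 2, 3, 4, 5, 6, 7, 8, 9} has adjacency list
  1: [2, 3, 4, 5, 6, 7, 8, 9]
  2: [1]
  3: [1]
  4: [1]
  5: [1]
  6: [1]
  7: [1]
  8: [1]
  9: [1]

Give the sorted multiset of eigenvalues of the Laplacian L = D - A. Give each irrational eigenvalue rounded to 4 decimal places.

Reading degrees in the order [1, 2, 3, 4, 5, 6, 7, 8, 9] gives [8, 1, 1, 1, 1, 1, 1, 1, 1]; set D = diag(8, 1, 1, 1, 1, 1, 1, 1, 1) and form L = D - A. Diagonalising L (or applying a numerical eigensolver to the 9x9 matrix) gives the spectrum above. The single zero eigenvalue shows the graph is connected. The eigenvalues sum to 16, which equals trace(L) = 2|E|.

[0, 1, 1, 1, 1, 1, 1, 1, 9]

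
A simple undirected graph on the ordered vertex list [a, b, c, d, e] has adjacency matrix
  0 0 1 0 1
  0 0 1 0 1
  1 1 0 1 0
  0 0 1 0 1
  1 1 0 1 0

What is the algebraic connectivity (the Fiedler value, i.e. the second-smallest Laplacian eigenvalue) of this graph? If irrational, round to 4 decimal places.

Each diagonal entry of L is the vertex degree and each off-diagonal entry is -1 where an edge is present, 0 otherwise; in the order [a, b, c, d, e] the diagonal is [2, 2, 3, 2, 3]. The smallest Laplacian eigenvalue is always 0. The next one, lambda_2 = 2, measures how hard the graph is to disconnect: larger values mean better connectivity. The eigenvalues sum to 12, which equals trace(L) = 2|E|.

2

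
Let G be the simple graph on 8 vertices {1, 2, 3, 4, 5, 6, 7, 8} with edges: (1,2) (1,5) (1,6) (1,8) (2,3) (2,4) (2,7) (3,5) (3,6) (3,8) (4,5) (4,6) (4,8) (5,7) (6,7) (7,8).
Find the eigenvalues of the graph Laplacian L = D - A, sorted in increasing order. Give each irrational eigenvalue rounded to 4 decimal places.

Each diagonal entry of L is the vertex degree and each off-diagonal entry is -1 where an edge is present, 0 otherwise; in the order [1, 2, 3, 4, 5, 6, 7, 8] the diagonal is [4, 4, 4, 4, 4, 4, 4, 4]. Since every row of L sums to 0, the all-ones vector is in the kernel and 0 is an eigenvalue. The single zero eigenvalue shows the graph is connected. The eigenvalues sum to 32, which equals trace(L) = 2|E|.

[0, 4, 4, 4, 4, 4, 4, 8]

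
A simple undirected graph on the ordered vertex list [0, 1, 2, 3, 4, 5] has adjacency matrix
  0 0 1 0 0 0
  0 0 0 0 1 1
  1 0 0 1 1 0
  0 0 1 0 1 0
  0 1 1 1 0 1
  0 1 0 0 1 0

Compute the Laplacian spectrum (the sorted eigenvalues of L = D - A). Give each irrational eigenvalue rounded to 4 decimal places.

Reading degrees in the order [0, 1, 2, 3, 4, 5] gives [1, 2, 3, 2, 4, 2]; set D = diag(1, 2, 3, 2, 4, 2) and form L = D - A. L is symmetric positive semidefinite, so every eigenvalue is real and nonnegative. By the matrix-tree theorem the graph has (1/6) * product of the nonzero eigenvalues = 9 spanning trees. The eigenvalues sum to 14, which equals trace(L) = 2|E|.

[0, 0.6314, 1.4738, 3, 3.7877, 5.1071]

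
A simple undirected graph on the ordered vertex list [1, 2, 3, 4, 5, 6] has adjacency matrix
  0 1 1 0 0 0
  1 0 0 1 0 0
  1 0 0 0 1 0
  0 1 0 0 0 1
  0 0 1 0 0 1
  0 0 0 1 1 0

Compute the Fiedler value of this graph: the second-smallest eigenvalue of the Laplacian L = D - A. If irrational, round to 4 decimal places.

Reading degrees in the order [1, 2, 3, 4, 5, 6] gives [2, 2, 2, 2, 2, 2]; set D = diag(2, 2, 2, 2, 2, 2) and form L = D - A. The sorted Laplacian eigenvalues are [0, 1, 1, 3, 3, 4]; the algebraic connectivity is the second entry, 1. There is one zero in the spectrum, matching the 1 component. By the matrix-tree theorem the graph has (1/6) * product of the nonzero eigenvalues = 6 spanning trees.

1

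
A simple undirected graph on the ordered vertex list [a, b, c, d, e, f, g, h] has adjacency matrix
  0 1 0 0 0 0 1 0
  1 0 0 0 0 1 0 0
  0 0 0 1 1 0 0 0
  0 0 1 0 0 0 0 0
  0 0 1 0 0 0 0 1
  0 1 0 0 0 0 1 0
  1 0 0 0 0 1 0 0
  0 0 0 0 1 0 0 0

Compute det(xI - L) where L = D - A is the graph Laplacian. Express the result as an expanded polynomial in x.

Each diagonal entry of L is the vertex degree and each off-diagonal entry is -1 where an edge is present, 0 otherwise; in the order [a, b, c, d, e, f, g, h] the diagonal is [2, 2, 2, 1, 2, 2, 2, 1]. Computing det(xI - L) by cofactor expansion (or equivalently via sum-over-permutations) gives x^8 - 14x^7 + 78x^6 - 220x^5 + 328x^4 - 240x^3 + 64x^2. The constant term is 0 because L is singular (the all-ones vector lies in its kernel).

x^8 - 14x^7 + 78x^6 - 220x^5 + 328x^4 - 240x^3 + 64x^2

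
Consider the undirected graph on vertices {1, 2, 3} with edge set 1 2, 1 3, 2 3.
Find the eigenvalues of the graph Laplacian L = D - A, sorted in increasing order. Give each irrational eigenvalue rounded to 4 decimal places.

[0, 3, 3]

Reading degrees in the order [1, 2, 3] gives [2, 2, 2]; set D = diag(2, 2, 2) and form L = D - A. L is symmetric positive semidefinite, so every eigenvalue is real and nonnegative. The single zero eigenvalue shows the graph is connected. By the matrix-tree theorem the graph has (1/3) * product of the nonzero eigenvalues = 3 spanning trees. There is one zero in the spectrum, matching the 1 component.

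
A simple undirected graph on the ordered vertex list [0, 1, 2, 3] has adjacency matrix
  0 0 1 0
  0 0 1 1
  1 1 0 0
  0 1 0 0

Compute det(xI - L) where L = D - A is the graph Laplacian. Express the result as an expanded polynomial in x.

x^4 - 6x^3 + 10x^2 - 4x

Each diagonal entry of L is the vertex degree and each off-diagonal entry is -1 where an edge is present, 0 otherwise; in the order [0, 1, 2, 3] the diagonal is [1, 2, 2, 1]. L has integer entries, so p(x) = det(xI - L) has integer coefficients. Expanding the determinant yields x^4 - 6x^3 + 10x^2 - 4x. The constant term is 0 because L is singular (the all-ones vector lies in its kernel). The eigenvalues sum to 6, which equals trace(L) = 2|E|.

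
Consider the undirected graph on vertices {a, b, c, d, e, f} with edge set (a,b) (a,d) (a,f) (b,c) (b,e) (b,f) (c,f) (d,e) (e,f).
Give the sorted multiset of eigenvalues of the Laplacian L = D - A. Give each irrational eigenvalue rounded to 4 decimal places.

With the vertex order [a, b, c, d, e, f], the degrees are [3, 4, 2, 2, 3, 4], giving D = diag(3, 4, 2, 2, 3, 4) and L = D - A. L is symmetric positive semidefinite, so every eigenvalue is real and nonnegative. The eigenvalues sum to 18, which equals trace(L) = 2|E|.

[0, 1.4384, 3, 3, 5, 5.5616]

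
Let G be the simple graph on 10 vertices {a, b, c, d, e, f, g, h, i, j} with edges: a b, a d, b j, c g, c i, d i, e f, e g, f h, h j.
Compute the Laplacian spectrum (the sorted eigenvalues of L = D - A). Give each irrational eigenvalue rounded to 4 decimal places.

[0, 0.3820, 0.3820, 1.3820, 1.3820, 2.6180, 2.6180, 3.6180, 3.6180, 4]

With the vertex order [a, b, c, d, e, f, g, h, i, j], the degrees are [2, 2, 2, 2, 2, 2, 2, 2, 2, 2], giving D = diag(2, 2, 2, 2, 2, 2, 2, 2, 2, 2) and L = D - A. Since every row of L sums to 0, the all-ones vector is in the kernel and 0 is an eigenvalue. There is one zero in the spectrum, matching the 1 component. The eigenvalues sum to 20, which equals trace(L) = 2|E|.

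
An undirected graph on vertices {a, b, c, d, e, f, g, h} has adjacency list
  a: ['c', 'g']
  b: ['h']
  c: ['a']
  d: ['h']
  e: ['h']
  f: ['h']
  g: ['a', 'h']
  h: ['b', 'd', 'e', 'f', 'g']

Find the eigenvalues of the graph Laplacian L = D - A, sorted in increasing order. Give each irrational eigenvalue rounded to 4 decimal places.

[0, 0.2774, 1, 1, 1, 1.5068, 3.1610, 6.0548]

Each diagonal entry of L is the vertex degree and each off-diagonal entry is -1 where an edge is present, 0 otherwise; in the order [a, b, c, d, e, f, g, h] the diagonal is [2, 1, 1, 1, 1, 1, 2, 5]. Since every row of L sums to 0, the all-ones vector is in the kernel and 0 is an eigenvalue. By the matrix-tree theorem the graph has (1/8) * product of the nonzero eigenvalues = 1 spanning tree.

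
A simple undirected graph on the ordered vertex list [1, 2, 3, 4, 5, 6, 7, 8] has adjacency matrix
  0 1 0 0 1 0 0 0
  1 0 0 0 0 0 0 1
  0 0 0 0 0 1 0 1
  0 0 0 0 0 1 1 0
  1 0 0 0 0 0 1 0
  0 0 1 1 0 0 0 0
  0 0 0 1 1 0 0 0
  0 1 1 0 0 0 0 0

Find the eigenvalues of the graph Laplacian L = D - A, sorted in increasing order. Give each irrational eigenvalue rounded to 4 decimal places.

With the vertex order [1, 2, 3, 4, 5, 6, 7, 8], the degrees are [2, 2, 2, 2, 2, 2, 2, 2], giving D = diag(2, 2, 2, 2, 2, 2, 2, 2) and L = D - A. The multiplicity of 0 as a Laplacian eigenvalue equals the number of connected components. The single zero eigenvalue shows the graph is connected. The eigenvalues sum to 16, which equals trace(L) = 2|E|. There is one zero in the spectrum, matching the 1 component.

[0, 0.5858, 0.5858, 2, 2, 3.4142, 3.4142, 4]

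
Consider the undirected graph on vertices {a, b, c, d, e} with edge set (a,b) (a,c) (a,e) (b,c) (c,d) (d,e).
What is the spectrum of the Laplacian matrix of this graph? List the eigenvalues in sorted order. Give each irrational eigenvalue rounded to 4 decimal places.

[0, 1.3820, 2.3820, 3.6180, 4.6180]

Each diagonal entry of L is the vertex degree and each off-diagonal entry is -1 where an edge is present, 0 otherwise; in the order [a, b, c, d, e] the diagonal is [3, 2, 3, 2, 2]. Diagonalising L (or applying a numerical eigensolver to the 5x5 matrix) gives the spectrum above. The eigenvalues sum to 12, which equals trace(L) = 2|E|.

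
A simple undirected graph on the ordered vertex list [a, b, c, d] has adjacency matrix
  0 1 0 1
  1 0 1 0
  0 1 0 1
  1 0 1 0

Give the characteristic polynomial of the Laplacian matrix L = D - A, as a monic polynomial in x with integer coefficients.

x^4 - 8x^3 + 20x^2 - 16x

Each diagonal entry of L is the vertex degree and each off-diagonal entry is -1 where an edge is present, 0 otherwise; in the order [a, b, c, d] the diagonal is [2, 2, 2, 2]. The eigenvalues of L are [0, 2, 2, 4]; the characteristic polynomial is the product of (x - lambda_i), which multiplies out to x^4 - 8x^3 + 20x^2 - 16x. The coefficient of x^3 equals -trace(L) = -8, matching the sum of degrees. There is one zero in the spectrum, matching the 1 component.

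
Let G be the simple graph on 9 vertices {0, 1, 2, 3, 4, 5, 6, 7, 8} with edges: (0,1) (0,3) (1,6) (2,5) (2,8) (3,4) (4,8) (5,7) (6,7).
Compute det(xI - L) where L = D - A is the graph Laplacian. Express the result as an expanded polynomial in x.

x^9 - 18x^8 + 135x^7 - 546x^6 + 1287x^5 - 1782x^4 + 1386x^3 - 540x^2 + 81x

With the vertex order [0, 1, 2, 3, 4, 5, 6, 7, 8], the degrees are [2, 2, 2, 2, 2, 2, 2, 2, 2], giving D = diag(2, 2, 2, 2, 2, 2, 2, 2, 2) and L = D - A. Computing det(xI - L) by cofactor expansion (or equivalently via sum-over-permutations) gives x^9 - 18x^8 + 135x^7 - 546x^6 + 1287x^5 - 1782x^4 + 1386x^3 - 540x^2 + 81x. The constant term is 0 because L is singular (the all-ones vector lies in its kernel). There is one zero in the spectrum, matching the 1 component. The largest eigenvalue, 3.8794, is at most the vertex count 9.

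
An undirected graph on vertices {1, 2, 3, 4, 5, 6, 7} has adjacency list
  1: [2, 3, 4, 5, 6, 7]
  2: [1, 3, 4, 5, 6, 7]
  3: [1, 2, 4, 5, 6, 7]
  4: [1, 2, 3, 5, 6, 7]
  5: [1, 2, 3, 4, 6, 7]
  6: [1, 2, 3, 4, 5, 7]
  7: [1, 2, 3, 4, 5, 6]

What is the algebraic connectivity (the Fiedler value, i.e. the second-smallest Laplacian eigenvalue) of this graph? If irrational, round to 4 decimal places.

With the vertex order [1, 2, 3, 4, 5, 6, 7], the degrees are [6, 6, 6, 6, 6, 6, 6], giving D = diag(6, 6, 6, 6, 6, 6, 6) and L = D - A. Computing the eigenvalues of L and sorting gives [0, 7, 7, 7, 7, 7, 7]. The Fiedler value lambda_2 = 7 is strictly positive, so the graph is connected. The largest eigenvalue, 7, is at most the vertex count 7.

7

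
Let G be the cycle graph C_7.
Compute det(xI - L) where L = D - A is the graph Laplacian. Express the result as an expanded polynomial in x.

The graph has 7 vertices and degree multiset [2, 2, 2, 2, 2, 2, 2]; D is the diagonal matrix of degrees and L = D - A. L has integer entries, so p(x) = det(xI - L) has integer coefficients. Expanding the determinant yields x^7 - 14x^6 + 77x^5 - 210x^4 + 294x^3 - 196x^2 + 49x. The coefficient of x^6 equals -trace(L) = -14, matching the sum of degrees. The largest eigenvalue, 3.8019, is at most the vertex count 7.

x^7 - 14x^6 + 77x^5 - 210x^4 + 294x^3 - 196x^2 + 49x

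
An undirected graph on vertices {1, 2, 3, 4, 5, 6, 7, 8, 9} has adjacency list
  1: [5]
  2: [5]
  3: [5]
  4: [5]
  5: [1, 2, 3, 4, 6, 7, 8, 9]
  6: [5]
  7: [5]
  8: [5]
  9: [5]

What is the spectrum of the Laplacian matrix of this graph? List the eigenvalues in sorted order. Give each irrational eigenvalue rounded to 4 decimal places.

Each diagonal entry of L is the vertex degree and each off-diagonal entry is -1 where an edge is present, 0 otherwise; in the order [1, 2, 3, 4, 5, 6, 7, 8, 9] the diagonal is [1, 1, 1, 1, 8, 1, 1, 1, 1]. Since every row of L sums to 0, the all-ones vector is in the kernel and 0 is an eigenvalue. The single zero eigenvalue shows the graph is connected. The eigenvalues sum to 16, which equals trace(L) = 2|E|. The largest eigenvalue, 9, is at most the vertex count 9.

[0, 1, 1, 1, 1, 1, 1, 1, 9]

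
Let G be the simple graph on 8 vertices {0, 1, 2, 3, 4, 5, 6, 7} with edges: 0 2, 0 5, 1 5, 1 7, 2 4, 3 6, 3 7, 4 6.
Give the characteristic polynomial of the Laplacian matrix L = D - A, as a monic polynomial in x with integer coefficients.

Reading degrees in the order [0, 1, 2, 3, 4, 5, 6, 7] gives [2, 2, 2, 2, 2, 2, 2, 2]; set D = diag(2, 2, 2, 2, 2, 2, 2, 2) and form L = D - A. Computing det(xI - L) by cofactor expansion (or equivalently via sum-over-permutations) gives x^8 - 16x^7 + 104x^6 - 352x^5 + 660x^4 - 672x^3 + 336x^2 - 64x. The coefficient of x^7 equals -trace(L) = -16, matching the sum of degrees. The eigenvalues sum to 16, which equals trace(L) = 2|E|.

x^8 - 16x^7 + 104x^6 - 352x^5 + 660x^4 - 672x^3 + 336x^2 - 64x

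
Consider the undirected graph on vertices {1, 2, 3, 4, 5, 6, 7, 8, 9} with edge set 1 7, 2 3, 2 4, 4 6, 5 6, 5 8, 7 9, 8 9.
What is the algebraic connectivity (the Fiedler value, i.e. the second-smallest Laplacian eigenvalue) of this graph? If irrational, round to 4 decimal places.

Reading degrees in the order [1, 2, 3, 4, 5, 6, 7, 8, 9] gives [1, 2, 1, 2, 2, 2, 2, 2, 2]; set D = diag(1, 2, 1, 2, 2, 2, 2, 2, 2) and form L = D - A. The sorted Laplacian eigenvalues are [0, 0.1206, 0.4679, 1, 1.6527, 2.3473, 3, 3.5321, 3.8794]; the algebraic connectivity is the second entry, 0.1206. The largest eigenvalue, 3.8794, is at most the vertex count 9.

0.1206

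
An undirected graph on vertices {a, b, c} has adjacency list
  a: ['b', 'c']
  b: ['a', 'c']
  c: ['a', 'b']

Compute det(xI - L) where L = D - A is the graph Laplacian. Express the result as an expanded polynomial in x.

x^3 - 6x^2 + 9x

Reading degrees in the order [a, b, c] gives [2, 2, 2]; set D = diag(2, 2, 2) and form L = D - A. L has integer entries, so p(x) = det(xI - L) has integer coefficients. Expanding the determinant yields x^3 - 6x^2 + 9x. The coefficient of x^2 equals -trace(L) = -6, matching the sum of degrees. By the matrix-tree theorem the graph has (1/3) * product of the nonzero eigenvalues = 3 spanning trees.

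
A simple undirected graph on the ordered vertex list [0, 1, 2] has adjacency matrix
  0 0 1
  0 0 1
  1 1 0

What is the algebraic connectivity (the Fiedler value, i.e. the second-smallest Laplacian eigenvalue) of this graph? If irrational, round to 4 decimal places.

With the vertex order [0, 1, 2], the degrees are [1, 1, 2], giving D = diag(1, 1, 2) and L = D - A. Computing the eigenvalues of L and sorting gives [0, 1, 3]. The Fiedler value lambda_2 = 1 is strictly positive, so the graph is connected. There is one zero in the spectrum, matching the 1 component. The largest eigenvalue, 3, is at most the vertex count 3.

1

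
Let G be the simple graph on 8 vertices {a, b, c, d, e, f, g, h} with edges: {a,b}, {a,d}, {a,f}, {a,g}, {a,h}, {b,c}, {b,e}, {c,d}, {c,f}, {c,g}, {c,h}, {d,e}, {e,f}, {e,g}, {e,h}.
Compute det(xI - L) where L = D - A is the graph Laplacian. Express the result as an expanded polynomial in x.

Each diagonal entry of L is the vertex degree and each off-diagonal entry is -1 where an edge is present, 0 otherwise; in the order [a, b, c, d, e, f, g, h] the diagonal is [5, 3, 5, 3, 5, 3, 3, 3]. L has integer entries, so p(x) = det(xI - L) has integer coefficients. Expanding the determinant yields x^8 - 30x^7 + 375x^6 - 2540x^5 + 10095x^4 - 23598x^3 + 30105x^2 - 16200x. The constant term is 0 because L is singular (the all-ones vector lies in its kernel). By the matrix-tree theorem the graph has (1/8) * product of the nonzero eigenvalues = 2025 spanning trees.

x^8 - 30x^7 + 375x^6 - 2540x^5 + 10095x^4 - 23598x^3 + 30105x^2 - 16200x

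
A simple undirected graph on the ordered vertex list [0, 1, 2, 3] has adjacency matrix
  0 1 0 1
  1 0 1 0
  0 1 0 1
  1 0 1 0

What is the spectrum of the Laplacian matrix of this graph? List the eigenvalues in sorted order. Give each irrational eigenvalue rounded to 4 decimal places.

[0, 2, 2, 4]

Reading degrees in the order [0, 1, 2, 3] gives [2, 2, 2, 2]; set D = diag(2, 2, 2, 2) and form L = D - A. Diagonalising L (or applying a numerical eigensolver to the 4x4 matrix) gives the spectrum above. The single zero eigenvalue shows the graph is connected. The eigenvalues sum to 8, which equals trace(L) = 2|E|.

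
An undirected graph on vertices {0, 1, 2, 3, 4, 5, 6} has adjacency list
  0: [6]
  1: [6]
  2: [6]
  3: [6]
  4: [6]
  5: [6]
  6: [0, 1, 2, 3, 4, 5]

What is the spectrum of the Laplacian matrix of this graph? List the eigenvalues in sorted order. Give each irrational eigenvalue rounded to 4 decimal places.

[0, 1, 1, 1, 1, 1, 7]

With the vertex order [0, 1, 2, 3, 4, 5, 6], the degrees are [1, 1, 1, 1, 1, 1, 6], giving D = diag(1, 1, 1, 1, 1, 1, 6) and L = D - A. Since every row of L sums to 0, the all-ones vector is in the kernel and 0 is an eigenvalue. The eigenvalues sum to 12, which equals trace(L) = 2|E|.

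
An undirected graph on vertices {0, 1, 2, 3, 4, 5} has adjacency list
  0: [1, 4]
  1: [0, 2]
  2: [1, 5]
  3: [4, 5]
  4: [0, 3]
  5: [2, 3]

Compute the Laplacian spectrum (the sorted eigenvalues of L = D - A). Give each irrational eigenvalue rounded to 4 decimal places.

Reading degrees in the order [0, 1, 2, 3, 4, 5] gives [2, 2, 2, 2, 2, 2]; set D = diag(2, 2, 2, 2, 2, 2) and form L = D - A. Since every row of L sums to 0, the all-ones vector is in the kernel and 0 is an eigenvalue. The single zero eigenvalue shows the graph is connected. There is one zero in the spectrum, matching the 1 component.

[0, 1, 1, 3, 3, 4]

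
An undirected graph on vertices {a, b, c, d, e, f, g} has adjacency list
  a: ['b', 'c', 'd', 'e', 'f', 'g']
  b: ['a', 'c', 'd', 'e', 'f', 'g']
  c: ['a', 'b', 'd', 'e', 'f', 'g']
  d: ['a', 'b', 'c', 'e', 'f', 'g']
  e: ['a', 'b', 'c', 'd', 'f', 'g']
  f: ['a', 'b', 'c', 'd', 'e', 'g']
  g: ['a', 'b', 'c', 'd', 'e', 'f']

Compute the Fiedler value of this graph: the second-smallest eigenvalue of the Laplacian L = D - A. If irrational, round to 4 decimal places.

7

Each diagonal entry of L is the vertex degree and each off-diagonal entry is -1 where an edge is present, 0 otherwise; in the order [a, b, c, d, e, f, g] the diagonal is [6, 6, 6, 6, 6, 6, 6]. The sorted Laplacian eigenvalues are [0, 7, 7, 7, 7, 7, 7]; the algebraic connectivity is the second entry, 7. By the matrix-tree theorem the graph has (1/7) * product of the nonzero eigenvalues = 16807 spanning trees. There is one zero in the spectrum, matching the 1 component.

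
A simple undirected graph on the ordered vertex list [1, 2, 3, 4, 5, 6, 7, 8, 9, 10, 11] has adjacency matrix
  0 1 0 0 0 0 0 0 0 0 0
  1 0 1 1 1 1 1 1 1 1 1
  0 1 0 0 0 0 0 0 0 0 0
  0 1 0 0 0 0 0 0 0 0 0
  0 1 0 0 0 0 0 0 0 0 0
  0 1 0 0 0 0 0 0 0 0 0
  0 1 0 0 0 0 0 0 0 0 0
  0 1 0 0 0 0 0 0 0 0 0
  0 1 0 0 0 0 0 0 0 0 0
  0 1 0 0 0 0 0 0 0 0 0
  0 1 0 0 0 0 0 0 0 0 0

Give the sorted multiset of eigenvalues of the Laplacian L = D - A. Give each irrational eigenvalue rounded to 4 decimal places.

Each diagonal entry of L is the vertex degree and each off-diagonal entry is -1 where an edge is present, 0 otherwise; in the order [1, 2, 3, 4, 5, 6, 7, 8, 9, 10, 11] the diagonal is [1, 10, 1, 1, 1, 1, 1, 1, 1, 1, 1]. The multiplicity of 0 as a Laplacian eigenvalue equals the number of connected components.

[0, 1, 1, 1, 1, 1, 1, 1, 1, 1, 11]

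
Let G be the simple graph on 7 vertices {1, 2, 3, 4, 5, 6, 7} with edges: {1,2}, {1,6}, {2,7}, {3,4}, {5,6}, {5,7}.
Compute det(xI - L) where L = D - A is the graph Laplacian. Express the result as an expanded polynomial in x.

x^7 - 12x^6 + 55x^5 - 120x^4 + 125x^3 - 50x^2

Each diagonal entry of L is the vertex degree and each off-diagonal entry is -1 where an edge is present, 0 otherwise; in the order [1, 2, 3, 4, 5, 6, 7] the diagonal is [2, 2, 1, 1, 2, 2, 2]. L has integer entries, so p(x) = det(xI - L) has integer coefficients. Expanding the determinant yields x^7 - 12x^6 + 55x^5 - 120x^4 + 125x^3 - 50x^2. Since p(0) = det(-L) = 0, x divides p(x). The largest eigenvalue, 3.6180, is at most the vertex count 7.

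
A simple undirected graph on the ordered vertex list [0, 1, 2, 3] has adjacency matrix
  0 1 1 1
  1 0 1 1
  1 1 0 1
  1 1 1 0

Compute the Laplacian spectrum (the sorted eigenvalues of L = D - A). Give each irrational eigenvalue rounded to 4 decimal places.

Each diagonal entry of L is the vertex degree and each off-diagonal entry is -1 where an edge is present, 0 otherwise; in the order [0, 1, 2, 3] the diagonal is [3, 3, 3, 3]. L is symmetric positive semidefinite, so every eigenvalue is real and nonnegative. There is one zero in the spectrum, matching the 1 component.

[0, 4, 4, 4]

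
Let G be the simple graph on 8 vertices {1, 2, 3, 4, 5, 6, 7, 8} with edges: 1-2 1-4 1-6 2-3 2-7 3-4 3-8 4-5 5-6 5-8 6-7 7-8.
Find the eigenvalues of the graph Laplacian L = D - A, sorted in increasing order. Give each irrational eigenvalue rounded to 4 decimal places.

Reading degrees in the order [1, 2, 3, 4, 5, 6, 7, 8] gives [3, 3, 3, 3, 3, 3, 3, 3]; set D = diag(3, 3, 3, 3, 3, 3, 3, 3) and form L = D - A. Diagonalising L (or applying a numerical eigensolver to the 8x8 matrix) gives the spectrum above. The single zero eigenvalue shows the graph is connected.

[0, 2, 2, 2, 4, 4, 4, 6]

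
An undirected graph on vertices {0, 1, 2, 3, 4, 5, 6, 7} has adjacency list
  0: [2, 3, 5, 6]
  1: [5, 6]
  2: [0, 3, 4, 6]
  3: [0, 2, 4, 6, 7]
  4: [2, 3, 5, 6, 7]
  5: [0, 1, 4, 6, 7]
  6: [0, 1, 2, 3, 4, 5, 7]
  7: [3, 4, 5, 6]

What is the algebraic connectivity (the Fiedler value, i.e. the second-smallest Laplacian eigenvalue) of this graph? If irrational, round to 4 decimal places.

Each diagonal entry of L is the vertex degree and each off-diagonal entry is -1 where an edge is present, 0 otherwise; in the order [0, 1, 2, 3, 4, 5, 6, 7] the diagonal is [4, 2, 4, 5, 5, 5, 7, 4]. The sorted Laplacian eigenvalues are [0, 1.8573, 3.4037, 4.3910, 5.3233, 6, 7.0247, 8]; the algebraic connectivity is the second entry, 1.8573.

1.8573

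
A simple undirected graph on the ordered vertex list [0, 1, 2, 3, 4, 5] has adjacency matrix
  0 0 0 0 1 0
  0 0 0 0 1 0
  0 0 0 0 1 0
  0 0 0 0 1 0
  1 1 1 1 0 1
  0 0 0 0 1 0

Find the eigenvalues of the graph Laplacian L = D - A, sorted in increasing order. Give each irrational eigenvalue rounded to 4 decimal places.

[0, 1, 1, 1, 1, 6]

Each diagonal entry of L is the vertex degree and each off-diagonal entry is -1 where an edge is present, 0 otherwise; in the order [0, 1, 2, 3, 4, 5] the diagonal is [1, 1, 1, 1, 5, 1]. L is symmetric positive semidefinite, so every eigenvalue is real and nonnegative. The single zero eigenvalue shows the graph is connected. The largest eigenvalue, 6, is at most the vertex count 6.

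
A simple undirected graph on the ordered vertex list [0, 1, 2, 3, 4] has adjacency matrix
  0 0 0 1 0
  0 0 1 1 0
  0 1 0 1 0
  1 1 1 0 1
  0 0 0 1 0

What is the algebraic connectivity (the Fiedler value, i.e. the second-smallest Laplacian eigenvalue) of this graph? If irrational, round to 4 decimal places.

1

Reading degrees in the order [0, 1, 2, 3, 4] gives [1, 2, 2, 4, 1]; set D = diag(1, 2, 2, 4, 1) and form L = D - A. The smallest Laplacian eigenvalue is always 0. The next one, lambda_2 = 1, measures how hard the graph is to disconnect: larger values mean better connectivity. The largest eigenvalue, 5, is at most the vertex count 5.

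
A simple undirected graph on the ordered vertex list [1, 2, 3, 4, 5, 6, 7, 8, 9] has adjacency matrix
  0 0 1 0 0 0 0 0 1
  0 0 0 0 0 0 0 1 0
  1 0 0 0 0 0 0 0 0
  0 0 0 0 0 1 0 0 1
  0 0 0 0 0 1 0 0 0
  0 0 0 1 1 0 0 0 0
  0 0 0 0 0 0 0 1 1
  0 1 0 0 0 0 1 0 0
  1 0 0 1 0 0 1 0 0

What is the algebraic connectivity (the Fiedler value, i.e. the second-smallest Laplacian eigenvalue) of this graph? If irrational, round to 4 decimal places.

With the vertex order [1, 2, 3, 4, 5, 6, 7, 8, 9], the degrees are [2, 1, 1, 2, 1, 2, 2, 2, 3], giving D = diag(2, 1, 1, 2, 1, 2, 2, 2, 3) and L = D - A. The sorted Laplacian eigenvalues are [0, 0.1981, 0.3004, 1, 1.5550, 2.2391, 3, 3.2470, 4.4605]; the algebraic connectivity is the second entry, 0.1981. There is one zero in the spectrum, matching the 1 component.

0.1981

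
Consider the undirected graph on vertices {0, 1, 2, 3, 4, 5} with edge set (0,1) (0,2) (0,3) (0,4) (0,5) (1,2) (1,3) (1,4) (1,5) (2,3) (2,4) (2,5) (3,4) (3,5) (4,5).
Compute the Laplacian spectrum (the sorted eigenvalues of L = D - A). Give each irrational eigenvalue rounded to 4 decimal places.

[0, 6, 6, 6, 6, 6]

With the vertex order [0, 1, 2, 3, 4, 5], the degrees are [5, 5, 5, 5, 5, 5], giving D = diag(5, 5, 5, 5, 5, 5) and L = D - A. The multiplicity of 0 as a Laplacian eigenvalue equals the number of connected components.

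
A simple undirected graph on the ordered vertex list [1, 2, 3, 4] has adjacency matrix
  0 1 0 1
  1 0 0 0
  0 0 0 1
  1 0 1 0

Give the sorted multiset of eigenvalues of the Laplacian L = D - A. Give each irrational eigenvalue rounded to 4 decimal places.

[0, 0.5858, 2, 3.4142]

With the vertex order [1, 2, 3, 4], the degrees are [2, 1, 1, 2], giving D = diag(2, 1, 1, 2) and L = D - A. L is symmetric positive semidefinite, so every eigenvalue is real and nonnegative. By the matrix-tree theorem the graph has (1/4) * product of the nonzero eigenvalues = 1 spanning tree.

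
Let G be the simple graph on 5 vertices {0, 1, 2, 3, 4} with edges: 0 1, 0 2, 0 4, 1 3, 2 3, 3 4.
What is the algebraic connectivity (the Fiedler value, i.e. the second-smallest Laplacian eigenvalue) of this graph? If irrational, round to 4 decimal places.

Reading degrees in the order [0, 1, 2, 3, 4] gives [3, 2, 2, 3, 2]; set D = diag(3, 2, 2, 3, 2) and form L = D - A. The smallest Laplacian eigenvalue is always 0. The next one, lambda_2 = 2, measures how hard the graph is to disconnect: larger values mean better connectivity. There is one zero in the spectrum, matching the 1 component.

2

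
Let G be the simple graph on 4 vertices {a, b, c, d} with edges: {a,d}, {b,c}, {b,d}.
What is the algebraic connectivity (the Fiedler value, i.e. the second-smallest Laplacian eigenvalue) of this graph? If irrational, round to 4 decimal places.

0.5858

Each diagonal entry of L is the vertex degree and each off-diagonal entry is -1 where an edge is present, 0 otherwise; in the order [a, b, c, d] the diagonal is [1, 2, 1, 2]. The smallest Laplacian eigenvalue is always 0. The next one, lambda_2 = 0.5858, measures how hard the graph is to disconnect: larger values mean better connectivity. The eigenvalues sum to 6, which equals trace(L) = 2|E|. The largest eigenvalue, 3.4142, is at most the vertex count 4.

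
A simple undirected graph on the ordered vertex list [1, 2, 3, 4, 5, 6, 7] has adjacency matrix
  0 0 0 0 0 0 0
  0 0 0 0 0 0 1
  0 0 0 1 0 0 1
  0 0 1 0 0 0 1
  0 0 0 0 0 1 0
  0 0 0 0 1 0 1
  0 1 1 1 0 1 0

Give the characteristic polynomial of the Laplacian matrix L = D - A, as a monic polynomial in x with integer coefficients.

x^7 - 12x^6 + 51x^5 - 94x^4 + 72x^3 - 18x^2

With the vertex order [1, 2, 3, 4, 5, 6, 7], the degrees are [0, 1, 2, 2, 1, 2, 4], giving D = diag(0, 1, 2, 2, 1, 2, 4) and L = D - A. Computing det(xI - L) by cofactor expansion (or equivalently via sum-over-permutations) gives x^7 - 12x^6 + 51x^5 - 94x^4 + 72x^3 - 18x^2. Since p(0) = det(-L) = 0, x divides p(x). The eigenvalues sum to 12, which equals trace(L) = 2|E|.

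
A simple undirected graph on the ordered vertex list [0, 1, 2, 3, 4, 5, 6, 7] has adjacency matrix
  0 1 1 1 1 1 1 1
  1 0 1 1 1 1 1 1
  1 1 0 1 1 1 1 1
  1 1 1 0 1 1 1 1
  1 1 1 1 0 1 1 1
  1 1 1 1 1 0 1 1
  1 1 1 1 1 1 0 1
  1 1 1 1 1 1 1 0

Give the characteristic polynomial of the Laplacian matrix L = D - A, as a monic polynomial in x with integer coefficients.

x^8 - 56x^7 + 1344x^6 - 17920x^5 + 143360x^4 - 688128x^3 + 1835008x^2 - 2097152x

With the vertex order [0, 1, 2, 3, 4, 5, 6, 7], the degrees are [7, 7, 7, 7, 7, 7, 7, 7], giving D = diag(7, 7, 7, 7, 7, 7, 7, 7) and L = D - A. The eigenvalues of L are [0, 8, 8, 8, 8, 8, 8, 8]; the characteristic polynomial is the product of (x - lambda_i), which multiplies out to x^8 - 56x^7 + 1344x^6 - 17920x^5 + 143360x^4 - 688128x^3 + 1835008x^2 - 2097152x. Since p(0) = det(-L) = 0, x divides p(x). By the matrix-tree theorem the graph has (1/8) * product of the nonzero eigenvalues = 262144 spanning trees.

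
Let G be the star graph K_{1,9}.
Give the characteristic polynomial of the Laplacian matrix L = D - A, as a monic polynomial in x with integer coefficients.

The graph has 10 vertices and degree multiset [9, 1, 1, 1, 1, 1, 1, 1, 1, 1]; D is the diagonal matrix of degrees and L = D - A. Computing det(xI - L) by cofactor expansion (or equivalently via sum-over-permutations) gives x^10 - 18x^9 + 108x^8 - 336x^7 + 630x^6 - 756x^5 + 588x^4 - 288x^3 + 81x^2 - 10x. Since p(0) = det(-L) = 0, x divides p(x). By the matrix-tree theorem the graph has (1/10) * product of the nonzero eigenvalues = 1 spanning tree.

x^10 - 18x^9 + 108x^8 - 336x^7 + 630x^6 - 756x^5 + 588x^4 - 288x^3 + 81x^2 - 10x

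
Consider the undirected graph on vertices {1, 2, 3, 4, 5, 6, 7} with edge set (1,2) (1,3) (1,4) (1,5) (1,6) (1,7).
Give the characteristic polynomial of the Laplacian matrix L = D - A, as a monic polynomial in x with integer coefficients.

With the vertex order [1, 2, 3, 4, 5, 6, 7], the degrees are [6, 1, 1, 1, 1, 1, 1], giving D = diag(6, 1, 1, 1, 1, 1, 1) and L = D - A. L has integer entries, so p(x) = det(xI - L) has integer coefficients. Expanding the determinant yields x^7 - 12x^6 + 45x^5 - 80x^4 + 75x^3 - 36x^2 + 7x. The constant term is 0 because L is singular (the all-ones vector lies in its kernel). The eigenvalues sum to 12, which equals trace(L) = 2|E|.

x^7 - 12x^6 + 45x^5 - 80x^4 + 75x^3 - 36x^2 + 7x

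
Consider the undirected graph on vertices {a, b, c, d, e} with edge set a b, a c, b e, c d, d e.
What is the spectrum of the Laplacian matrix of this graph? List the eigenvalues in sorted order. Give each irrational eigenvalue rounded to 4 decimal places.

Reading degrees in the order [a, b, c, d, e] gives [2, 2, 2, 2, 2]; set D = diag(2, 2, 2, 2, 2) and form L = D - A. Since every row of L sums to 0, the all-ones vector is in the kernel and 0 is an eigenvalue. The single zero eigenvalue shows the graph is connected. By the matrix-tree theorem the graph has (1/5) * product of the nonzero eigenvalues = 5 spanning trees.

[0, 1.3820, 1.3820, 3.6180, 3.6180]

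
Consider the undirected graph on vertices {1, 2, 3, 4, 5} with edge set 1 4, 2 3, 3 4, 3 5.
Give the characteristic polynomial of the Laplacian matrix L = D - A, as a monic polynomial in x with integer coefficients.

Reading degrees in the order [1, 2, 3, 4, 5] gives [1, 1, 3, 2, 1]; set D = diag(1, 1, 3, 2, 1) and form L = D - A. L has integer entries, so p(x) = det(xI - L) has integer coefficients. Expanding the determinant yields x^5 - 8x^4 + 20x^3 - 18x^2 + 5x. The coefficient of x^4 equals -trace(L) = -8, matching the sum of degrees. By the matrix-tree theorem the graph has (1/5) * product of the nonzero eigenvalues = 1 spanning tree.

x^5 - 8x^4 + 20x^3 - 18x^2 + 5x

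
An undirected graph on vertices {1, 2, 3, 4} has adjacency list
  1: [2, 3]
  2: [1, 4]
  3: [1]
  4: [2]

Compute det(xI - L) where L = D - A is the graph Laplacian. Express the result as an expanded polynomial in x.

Each diagonal entry of L is the vertex degree and each off-diagonal entry is -1 where an edge is present, 0 otherwise; in the order [1, 2, 3, 4] the diagonal is [2, 2, 1, 1]. L has integer entries, so p(x) = det(xI - L) has integer coefficients. Expanding the determinant yields x^4 - 6x^3 + 10x^2 - 4x. The coefficient of x^3 equals -trace(L) = -6, matching the sum of degrees. By the matrix-tree theorem the graph has (1/4) * product of the nonzero eigenvalues = 1 spanning tree.

x^4 - 6x^3 + 10x^2 - 4x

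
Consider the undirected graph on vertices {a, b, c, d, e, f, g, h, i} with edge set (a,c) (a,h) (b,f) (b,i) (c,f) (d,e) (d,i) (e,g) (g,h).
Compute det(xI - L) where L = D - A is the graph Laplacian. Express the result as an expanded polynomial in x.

x^9 - 18x^8 + 135x^7 - 546x^6 + 1287x^5 - 1782x^4 + 1386x^3 - 540x^2 + 81x

With the vertex order [a, b, c, d, e, f, g, h, i], the degrees are [2, 2, 2, 2, 2, 2, 2, 2, 2], giving D = diag(2, 2, 2, 2, 2, 2, 2, 2, 2) and L = D - A. Computing det(xI - L) by cofactor expansion (or equivalently via sum-over-permutations) gives x^9 - 18x^8 + 135x^7 - 546x^6 + 1287x^5 - 1782x^4 + 1386x^3 - 540x^2 + 81x. The coefficient of x^8 equals -trace(L) = -18, matching the sum of degrees. The largest eigenvalue, 3.8794, is at most the vertex count 9. By the matrix-tree theorem the graph has (1/9) * product of the nonzero eigenvalues = 9 spanning trees.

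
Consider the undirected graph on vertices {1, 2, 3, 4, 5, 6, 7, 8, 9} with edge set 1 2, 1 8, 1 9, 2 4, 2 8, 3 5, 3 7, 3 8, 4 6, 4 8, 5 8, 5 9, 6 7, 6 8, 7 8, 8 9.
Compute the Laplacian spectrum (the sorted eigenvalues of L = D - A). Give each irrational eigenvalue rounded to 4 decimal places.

With the vertex order [1, 2, 3, 4, 5, 6, 7, 8, 9], the degrees are [3, 3, 3, 3, 3, 3, 3, 8, 3], giving D = diag(3, 3, 3, 3, 3, 3, 3, 8, 3) and L = D - A. L is symmetric positive semidefinite, so every eigenvalue is real and nonnegative. The single zero eigenvalue shows the graph is connected. By the matrix-tree theorem the graph has (1/9) * product of the nonzero eigenvalues = 2205 spanning trees.

[0, 1.5858, 1.5858, 3, 3, 4.4142, 4.4142, 5, 9]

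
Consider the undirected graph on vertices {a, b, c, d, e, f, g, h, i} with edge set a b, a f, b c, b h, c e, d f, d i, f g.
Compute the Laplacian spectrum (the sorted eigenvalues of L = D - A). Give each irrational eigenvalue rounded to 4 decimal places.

[0, 0.1729, 0.5587, 0.6617, 1.4331, 2.2091, 2.4851, 3.9563, 4.5231]

Reading degrees in the order [a, b, c, d, e, f, g, h, i] gives [2, 3, 2, 2, 1, 3, 1, 1, 1]; set D = diag(2, 3, 2, 2, 1, 3, 1, 1, 1) and form L = D - A. The multiplicity of 0 as a Laplacian eigenvalue equals the number of connected components.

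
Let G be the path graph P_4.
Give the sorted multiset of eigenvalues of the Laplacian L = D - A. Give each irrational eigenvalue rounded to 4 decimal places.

[0, 0.5858, 2, 3.4142]

The graph has 4 vertices and degree multiset [2, 2, 1, 1]; D is the diagonal matrix of degrees and L = D - A. The multiplicity of 0 as a Laplacian eigenvalue equals the number of connected components.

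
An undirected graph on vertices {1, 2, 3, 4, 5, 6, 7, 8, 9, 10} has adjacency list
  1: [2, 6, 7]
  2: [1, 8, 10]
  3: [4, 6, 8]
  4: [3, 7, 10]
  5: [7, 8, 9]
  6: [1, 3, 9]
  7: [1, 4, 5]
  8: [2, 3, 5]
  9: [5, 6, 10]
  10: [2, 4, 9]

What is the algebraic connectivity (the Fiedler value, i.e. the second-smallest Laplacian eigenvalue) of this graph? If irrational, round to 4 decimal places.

2

Each diagonal entry of L is the vertex degree and each off-diagonal entry is -1 where an edge is present, 0 otherwise; in the order [1, 2, 3, 4, 5, 6, 7, 8, 9, 10] the diagonal is [3, 3, 3, 3, 3, 3, 3, 3, 3, 3]. The sorted Laplacian eigenvalues are [0, 2, 2, 2, 2, 2, 5, 5, 5, 5]; the algebraic connectivity is the second entry, 2. The eigenvalues sum to 30, which equals trace(L) = 2|E|.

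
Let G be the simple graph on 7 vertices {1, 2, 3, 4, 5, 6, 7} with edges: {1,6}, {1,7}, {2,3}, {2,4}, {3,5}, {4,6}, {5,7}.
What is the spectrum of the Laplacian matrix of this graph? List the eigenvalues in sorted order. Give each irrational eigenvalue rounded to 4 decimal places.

With the vertex order [1, 2, 3, 4, 5, 6, 7], the degrees are [2, 2, 2, 2, 2, 2, 2], giving D = diag(2, 2, 2, 2, 2, 2, 2) and L = D - A. The multiplicity of 0 as a Laplacian eigenvalue equals the number of connected components. The single zero eigenvalue shows the graph is connected.

[0, 0.7530, 0.7530, 2.4450, 2.4450, 3.8019, 3.8019]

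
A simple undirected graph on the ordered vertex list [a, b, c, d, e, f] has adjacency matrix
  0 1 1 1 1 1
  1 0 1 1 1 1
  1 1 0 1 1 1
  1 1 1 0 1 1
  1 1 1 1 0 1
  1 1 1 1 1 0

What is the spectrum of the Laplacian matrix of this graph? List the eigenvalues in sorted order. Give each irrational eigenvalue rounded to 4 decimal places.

Reading degrees in the order [a, b, c, d, e, f] gives [5, 5, 5, 5, 5, 5]; set D = diag(5, 5, 5, 5, 5, 5) and form L = D - A. Since every row of L sums to 0, the all-ones vector is in the kernel and 0 is an eigenvalue. The single zero eigenvalue shows the graph is connected. There is one zero in the spectrum, matching the 1 component.

[0, 6, 6, 6, 6, 6]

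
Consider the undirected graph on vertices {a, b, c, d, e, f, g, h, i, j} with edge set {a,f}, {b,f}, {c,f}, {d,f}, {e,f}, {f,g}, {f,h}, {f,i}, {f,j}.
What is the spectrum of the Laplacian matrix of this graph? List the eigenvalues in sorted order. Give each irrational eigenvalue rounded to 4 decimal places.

Reading degrees in the order [a, b, c, d, e, f, g, h, i, j] gives [1, 1, 1, 1, 1, 9, 1, 1, 1, 1]; set D = diag(1, 1, 1, 1, 1, 9, 1, 1, 1, 1) and form L = D - A. Since every row of L sums to 0, the all-ones vector is in the kernel and 0 is an eigenvalue. By the matrix-tree theorem the graph has (1/10) * product of the nonzero eigenvalues = 1 spanning tree.

[0, 1, 1, 1, 1, 1, 1, 1, 1, 10]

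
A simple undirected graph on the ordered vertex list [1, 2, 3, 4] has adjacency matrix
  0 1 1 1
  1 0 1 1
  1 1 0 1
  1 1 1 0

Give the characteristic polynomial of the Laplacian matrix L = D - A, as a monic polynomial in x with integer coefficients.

x^4 - 12x^3 + 48x^2 - 64x

Reading degrees in the order [1, 2, 3, 4] gives [3, 3, 3, 3]; set D = diag(3, 3, 3, 3) and form L = D - A. Computing det(xI - L) by cofactor expansion (or equivalently via sum-over-permutations) gives x^4 - 12x^3 + 48x^2 - 64x. The constant term is 0 because L is singular (the all-ones vector lies in its kernel). The eigenvalues sum to 12, which equals trace(L) = 2|E|.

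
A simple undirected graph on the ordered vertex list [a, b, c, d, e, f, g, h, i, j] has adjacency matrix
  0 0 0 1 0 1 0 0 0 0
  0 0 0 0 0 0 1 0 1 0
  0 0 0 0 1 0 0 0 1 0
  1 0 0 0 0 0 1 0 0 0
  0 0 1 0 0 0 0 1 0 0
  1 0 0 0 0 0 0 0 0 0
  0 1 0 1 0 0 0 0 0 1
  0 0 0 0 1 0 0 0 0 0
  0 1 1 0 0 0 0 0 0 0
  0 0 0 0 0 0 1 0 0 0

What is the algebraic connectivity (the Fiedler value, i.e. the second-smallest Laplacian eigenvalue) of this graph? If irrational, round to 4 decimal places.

0.1172

Each diagonal entry of L is the vertex degree and each off-diagonal entry is -1 where an edge is present, 0 otherwise; in the order [a, b, c, d, e, f, g, h, i, j] the diagonal is [2, 2, 2, 2, 2, 1, 3, 1, 2, 1]. The sorted Laplacian eigenvalues are [0, 0.1172, 0.3820, 0.7586, 1.3820, 1.6674, 2.6180, 3.0846, 3.6180, 4.3721]; the algebraic connectivity is the second entry, 0.1172. There is one zero in the spectrum, matching the 1 component.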